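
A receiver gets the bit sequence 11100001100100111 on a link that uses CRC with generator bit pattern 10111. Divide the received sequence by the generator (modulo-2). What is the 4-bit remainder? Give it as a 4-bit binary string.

1000

Modulo-2 division of 11100001100100111 by 10111:
  pos 0: 11100 XOR 10111 = 01011
  pos 1: 10110 XOR 10111 = 00001
  pos 5: 10110 XOR 10111 = 00001
  pos 9: 10100 XOR 10111 = 00011
  pos 12: 11111 XOR 10111 = 01000
Remainder = 1000 (nonzero — an error is detected).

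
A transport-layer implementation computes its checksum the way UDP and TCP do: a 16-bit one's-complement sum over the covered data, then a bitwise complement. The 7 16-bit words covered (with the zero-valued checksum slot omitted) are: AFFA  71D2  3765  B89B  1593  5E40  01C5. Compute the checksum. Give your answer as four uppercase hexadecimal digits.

One's-complement addition (fold any carry out of bit 15 back into bit 0):
  0xAFFA + 0x71D2 = 0x121CC → wrap carry → 0x21CD
  0x21CD + 0x3765 = 0x05932
  0x5932 + 0xB89B = 0x111CD → wrap carry → 0x11CE
  0x11CE + 0x1593 = 0x02761
  0x2761 + 0x5E40 = 0x085A1
  0x85A1 + 0x01C5 = 0x08766
One's-complement sum = 0x8766.
Checksum = ~0x8766 & 0xFFFF = 0x7899.

7899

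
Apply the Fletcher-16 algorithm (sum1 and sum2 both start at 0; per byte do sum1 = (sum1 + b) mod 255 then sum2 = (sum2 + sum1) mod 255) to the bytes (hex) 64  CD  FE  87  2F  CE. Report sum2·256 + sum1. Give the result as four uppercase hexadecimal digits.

1FB6

Running sums (mod 255):
  after byte 0 (64): sum1=100, sum2=100
  after byte 1 (CD): sum1=50, sum2=150
  after byte 2 (FE): sum1=49, sum2=199
  after byte 3 (87): sum1=184, sum2=128
  after byte 4 (2F): sum1=231, sum2=104
  after byte 5 (CE): sum1=182, sum2=31
Checksum = sum2·256 + sum1 = 31·256 + 182 = 8118 = 0x1FB6.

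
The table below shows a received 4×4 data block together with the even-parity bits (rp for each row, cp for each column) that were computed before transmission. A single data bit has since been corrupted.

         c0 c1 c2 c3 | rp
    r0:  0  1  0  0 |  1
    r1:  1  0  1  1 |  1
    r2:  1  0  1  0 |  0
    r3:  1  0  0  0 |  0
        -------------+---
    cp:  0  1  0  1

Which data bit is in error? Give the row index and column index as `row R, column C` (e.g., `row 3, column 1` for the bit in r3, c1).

Recompute each row's even parity and compare to rp:
  r0: data parity 1, sent rp 1 → ok
  r1: data parity 1, sent rp 1 → ok
  r2: data parity 0, sent rp 0 → ok
  r3: data parity 1, sent rp 0 → mismatch
Recompute each column's even parity and compare to cp:
  c0: data parity 1, sent cp 0 → mismatch
  c1: data parity 1, sent cp 1 → ok
  c2: data parity 0, sent cp 0 → ok
  c3: data parity 1, sent cp 1 → ok
Exactly one row (r3) and one column (c0) fail → the flipped bit is at their intersection.

row 3, column 0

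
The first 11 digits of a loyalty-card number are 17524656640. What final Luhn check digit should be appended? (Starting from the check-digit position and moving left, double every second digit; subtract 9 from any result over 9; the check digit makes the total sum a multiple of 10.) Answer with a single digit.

0

Partial digits right→left: 0 4 6 6 5 6 4 2 5 7 1
Double every second digit counting from the check-digit position (so the 1st, 3rd, 5th, ... of the partial from the right).
  doubled (with −9 where >9): 0 3 1 8 1 2 → sum 15
  kept as-is: 4 6 6 2 7 → sum 25
Total = 15 + 25 = 40.
Check digit = (10 − (40 mod 10)) mod 10 = 0.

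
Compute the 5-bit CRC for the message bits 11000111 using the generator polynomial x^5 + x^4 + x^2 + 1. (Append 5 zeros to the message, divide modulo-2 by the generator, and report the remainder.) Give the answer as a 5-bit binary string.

10011

Append 5 zeros: 1100011100000. Divide by 110101 (XOR where the leading bit is 1):
  pos 0: 110001 XOR 110101 = 000100
  pos 3: 100110 XOR 110101 = 010011
  pos 4: 100110 XOR 110101 = 010011
  pos 5: 100110 XOR 110101 = 010011
  pos 6: 100110 XOR 110101 = 010011
  pos 7: 100110 XOR 110101 = 010011
Remainder (last 5 bits) = 10011. This is the CRC / FCS.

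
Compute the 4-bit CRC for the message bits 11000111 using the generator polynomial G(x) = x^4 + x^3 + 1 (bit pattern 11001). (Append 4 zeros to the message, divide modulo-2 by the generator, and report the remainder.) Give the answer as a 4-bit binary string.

Append 4 zeros: 110001110000. Divide by 11001 (XOR where the leading bit is 1):
  pos 0: 11000 XOR 11001 = 00001
  pos 4: 11110 XOR 11001 = 00111
  pos 6: 11100 XOR 11001 = 00101
Remainder (last 4 bits) = 1010. This is the CRC / FCS.

1010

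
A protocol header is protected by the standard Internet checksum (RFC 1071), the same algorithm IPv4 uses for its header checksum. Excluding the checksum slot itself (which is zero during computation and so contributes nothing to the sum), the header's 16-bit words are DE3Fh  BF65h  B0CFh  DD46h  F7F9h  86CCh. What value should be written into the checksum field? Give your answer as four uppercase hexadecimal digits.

One's-complement addition (fold any carry out of bit 15 back into bit 0):
  0xDE3F + 0xBF65 = 0x19DA4 → wrap carry → 0x9DA5
  0x9DA5 + 0xB0CF = 0x14E74 → wrap carry → 0x4E75
  0x4E75 + 0xDD46 = 0x12BBB → wrap carry → 0x2BBC
  0x2BBC + 0xF7F9 = 0x123B5 → wrap carry → 0x23B6
  0x23B6 + 0x86CC = 0x0AA82
One's-complement sum = 0xAA82.
Checksum = ~0xAA82 & 0xFFFF = 0x557D.

557D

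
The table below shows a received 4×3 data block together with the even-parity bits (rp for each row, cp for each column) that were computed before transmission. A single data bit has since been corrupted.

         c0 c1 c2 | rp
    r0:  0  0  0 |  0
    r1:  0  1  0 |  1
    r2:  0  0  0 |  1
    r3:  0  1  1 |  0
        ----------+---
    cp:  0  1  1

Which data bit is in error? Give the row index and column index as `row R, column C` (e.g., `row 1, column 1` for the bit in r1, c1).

Recompute each row's even parity and compare to rp:
  r0: data parity 0, sent rp 0 → ok
  r1: data parity 1, sent rp 1 → ok
  r2: data parity 0, sent rp 1 → mismatch
  r3: data parity 0, sent rp 0 → ok
Recompute each column's even parity and compare to cp:
  c0: data parity 0, sent cp 0 → ok
  c1: data parity 0, sent cp 1 → mismatch
  c2: data parity 1, sent cp 1 → ok
Exactly one row (r2) and one column (c1) fail → the flipped bit is at their intersection.

row 2, column 1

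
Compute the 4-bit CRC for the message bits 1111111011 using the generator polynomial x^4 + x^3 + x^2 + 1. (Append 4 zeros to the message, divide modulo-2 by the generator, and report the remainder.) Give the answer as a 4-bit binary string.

0001

Append 4 zeros: 11111110110000. Divide by 11101 (XOR where the leading bit is 1):
  pos 0: 11111 XOR 11101 = 00010
  pos 3: 10110 XOR 11101 = 01011
  pos 4: 10111 XOR 11101 = 01010
  pos 5: 10101 XOR 11101 = 01000
  pos 6: 10000 XOR 11101 = 01101
  pos 7: 11010 XOR 11101 = 00111
  pos 9: 11100 XOR 11101 = 00001
Remainder (last 4 bits) = 0001. This is the CRC / FCS.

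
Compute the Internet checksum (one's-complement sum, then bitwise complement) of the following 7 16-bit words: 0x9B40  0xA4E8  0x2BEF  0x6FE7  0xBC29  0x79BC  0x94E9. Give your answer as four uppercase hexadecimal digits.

5930

One's-complement addition (fold any carry out of bit 15 back into bit 0):
  0x9B40 + 0xA4E8 = 0x14028 → wrap carry → 0x4029
  0x4029 + 0x2BEF = 0x06C18
  0x6C18 + 0x6FE7 = 0x0DBFF
  0xDBFF + 0xBC29 = 0x19828 → wrap carry → 0x9829
  0x9829 + 0x79BC = 0x111E5 → wrap carry → 0x11E6
  0x11E6 + 0x94E9 = 0x0A6CF
One's-complement sum = 0xA6CF.
Checksum = ~0xA6CF & 0xFFFF = 0x5930.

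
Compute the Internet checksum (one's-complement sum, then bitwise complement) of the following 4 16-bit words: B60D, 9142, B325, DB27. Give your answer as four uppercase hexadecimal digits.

2A62

One's-complement addition (fold any carry out of bit 15 back into bit 0):
  0xB60D + 0x9142 = 0x1474F → wrap carry → 0x4750
  0x4750 + 0xB325 = 0x0FA75
  0xFA75 + 0xDB27 = 0x1D59C → wrap carry → 0xD59D
One's-complement sum = 0xD59D.
Checksum = ~0xD59D & 0xFFFF = 0x2A62.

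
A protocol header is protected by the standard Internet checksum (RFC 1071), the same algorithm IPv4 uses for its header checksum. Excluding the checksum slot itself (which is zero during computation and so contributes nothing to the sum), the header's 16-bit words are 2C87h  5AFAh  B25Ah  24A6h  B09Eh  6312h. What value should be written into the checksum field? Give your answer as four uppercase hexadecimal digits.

One's-complement addition (fold any carry out of bit 15 back into bit 0):
  0x2C87 + 0x5AFA = 0x08781
  0x8781 + 0xB25A = 0x139DB → wrap carry → 0x39DC
  0x39DC + 0x24A6 = 0x05E82
  0x5E82 + 0xB09E = 0x10F20 → wrap carry → 0x0F21
  0x0F21 + 0x6312 = 0x07233
One's-complement sum = 0x7233.
Checksum = ~0x7233 & 0xFFFF = 0x8DCC.

8DCC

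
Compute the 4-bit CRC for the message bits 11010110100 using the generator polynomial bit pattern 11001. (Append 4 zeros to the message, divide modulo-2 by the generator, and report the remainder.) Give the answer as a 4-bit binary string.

Append 4 zeros: 110101101000000. Divide by 11001 (XOR where the leading bit is 1):
  pos 0: 11010 XOR 11001 = 00011
  pos 3: 11110 XOR 11001 = 00111
  pos 5: 11110 XOR 11001 = 00111
  pos 7: 11100 XOR 11001 = 00101
  pos 9: 10100 XOR 11001 = 01101
  pos 10: 11010 XOR 11001 = 00011
Remainder (last 4 bits) = 0011. This is the CRC / FCS.

0011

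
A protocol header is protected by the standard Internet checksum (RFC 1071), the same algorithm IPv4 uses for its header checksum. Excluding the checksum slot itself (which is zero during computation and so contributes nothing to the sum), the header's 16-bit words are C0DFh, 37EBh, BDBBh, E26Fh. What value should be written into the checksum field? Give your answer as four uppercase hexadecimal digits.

6709

One's-complement addition (fold any carry out of bit 15 back into bit 0):
  0xC0DF + 0x37EB = 0x0F8CA
  0xF8CA + 0xBDBB = 0x1B685 → wrap carry → 0xB686
  0xB686 + 0xE26F = 0x198F5 → wrap carry → 0x98F6
One's-complement sum = 0x98F6.
Checksum = ~0x98F6 & 0xFFFF = 0x6709.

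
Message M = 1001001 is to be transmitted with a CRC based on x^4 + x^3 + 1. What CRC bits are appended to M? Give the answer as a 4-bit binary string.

0100

Append 4 zeros: 10010010000. Divide by 11001 (XOR where the leading bit is 1):
  pos 0: 10010 XOR 11001 = 01011
  pos 1: 10110 XOR 11001 = 01111
  pos 2: 11111 XOR 11001 = 00110
  pos 4: 11000 XOR 11001 = 00001
Remainder (last 4 bits) = 0100. This is the CRC / FCS.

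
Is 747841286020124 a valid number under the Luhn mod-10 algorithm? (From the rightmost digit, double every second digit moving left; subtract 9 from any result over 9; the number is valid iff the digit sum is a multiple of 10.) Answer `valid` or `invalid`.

invalid

From the right, keep odd positions and double even positions (subtract 9 from any doubled value over 9):
  doubled (positions 2,4,...): 4 0 0 7 2 7 8 → sum 28
  kept (positions 1,3,...): 4 1 2 6 2 4 7 7 → sum 33
Total = 61.
61 mod 10 = 1, so the number is invalid.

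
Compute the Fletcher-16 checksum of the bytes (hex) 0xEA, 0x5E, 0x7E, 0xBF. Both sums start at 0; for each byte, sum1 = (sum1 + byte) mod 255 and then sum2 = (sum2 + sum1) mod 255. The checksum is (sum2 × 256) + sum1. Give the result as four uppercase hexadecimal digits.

8387

Running sums (mod 255):
  after byte 0 (0xEA): sum1=234, sum2=234
  after byte 1 (0x5E): sum1=73, sum2=52
  after byte 2 (0x7E): sum1=199, sum2=251
  after byte 3 (0xBF): sum1=135, sum2=131
Checksum = sum2·256 + sum1 = 131·256 + 135 = 33671 = 0x8387.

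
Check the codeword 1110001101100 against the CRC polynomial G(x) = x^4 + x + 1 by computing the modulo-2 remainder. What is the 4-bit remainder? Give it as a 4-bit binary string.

0000

Modulo-2 division of 1110001101100 by 10011:
  pos 0: 11100 XOR 10011 = 01111
  pos 1: 11110 XOR 10011 = 01101
  pos 2: 11011 XOR 10011 = 01000
  pos 3: 10001 XOR 10011 = 00010
  pos 6: 10011 XOR 10011 = 00000
Remainder = 0000 (zero — the frame passes the CRC check).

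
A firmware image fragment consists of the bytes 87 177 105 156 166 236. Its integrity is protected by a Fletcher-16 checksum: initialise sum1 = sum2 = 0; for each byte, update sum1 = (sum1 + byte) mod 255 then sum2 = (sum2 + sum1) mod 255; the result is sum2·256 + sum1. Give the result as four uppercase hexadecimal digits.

3AA2

Running sums (mod 255):
  after byte 0 (87): sum1=87, sum2=87
  after byte 1 (177): sum1=9, sum2=96
  after byte 2 (105): sum1=114, sum2=210
  after byte 3 (156): sum1=15, sum2=225
  after byte 4 (166): sum1=181, sum2=151
  after byte 5 (236): sum1=162, sum2=58
Checksum = sum2·256 + sum1 = 58·256 + 162 = 15010 = 0x3AA2.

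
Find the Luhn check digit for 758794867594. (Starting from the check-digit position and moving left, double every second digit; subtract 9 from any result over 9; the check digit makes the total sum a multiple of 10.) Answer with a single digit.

6

Partial digits right→left: 4 9 5 7 6 8 4 9 7 8 5 7
Double every second digit counting from the check-digit position (so the 1st, 3rd, 5th, ... of the partial from the right).
  doubled (with −9 where >9): 8 1 3 8 5 1 → sum 26
  kept as-is: 9 7 8 9 8 7 → sum 48
Total = 26 + 48 = 74.
Check digit = (10 − (74 mod 10)) mod 10 = 6.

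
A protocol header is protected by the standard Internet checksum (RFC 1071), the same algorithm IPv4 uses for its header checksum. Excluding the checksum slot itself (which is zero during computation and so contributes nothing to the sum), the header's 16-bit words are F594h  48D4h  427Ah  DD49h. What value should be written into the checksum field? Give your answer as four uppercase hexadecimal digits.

One's-complement addition (fold any carry out of bit 15 back into bit 0):
  0xF594 + 0x48D4 = 0x13E68 → wrap carry → 0x3E69
  0x3E69 + 0x427A = 0x080E3
  0x80E3 + 0xDD49 = 0x15E2C → wrap carry → 0x5E2D
One's-complement sum = 0x5E2D.
Checksum = ~0x5E2D & 0xFFFF = 0xA1D2.

A1D2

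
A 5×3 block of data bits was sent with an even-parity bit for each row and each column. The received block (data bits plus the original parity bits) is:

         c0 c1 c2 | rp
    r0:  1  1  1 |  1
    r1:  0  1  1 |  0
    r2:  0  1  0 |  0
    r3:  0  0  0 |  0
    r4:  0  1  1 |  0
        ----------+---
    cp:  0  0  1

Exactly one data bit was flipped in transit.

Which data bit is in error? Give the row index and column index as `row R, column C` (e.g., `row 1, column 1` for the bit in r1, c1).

Recompute each row's even parity and compare to rp:
  r0: data parity 1, sent rp 1 → ok
  r1: data parity 0, sent rp 0 → ok
  r2: data parity 1, sent rp 0 → mismatch
  r3: data parity 0, sent rp 0 → ok
  r4: data parity 0, sent rp 0 → ok
Recompute each column's even parity and compare to cp:
  c0: data parity 1, sent cp 0 → mismatch
  c1: data parity 0, sent cp 0 → ok
  c2: data parity 1, sent cp 1 → ok
Exactly one row (r2) and one column (c0) fail → the flipped bit is at their intersection.

row 2, column 0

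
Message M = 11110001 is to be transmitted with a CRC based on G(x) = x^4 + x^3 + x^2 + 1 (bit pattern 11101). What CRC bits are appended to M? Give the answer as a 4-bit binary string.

Append 4 zeros: 111100010000. Divide by 11101 (XOR where the leading bit is 1):
  pos 0: 11110 XOR 11101 = 00011
  pos 3: 11001 XOR 11101 = 00100
  pos 5: 10000 XOR 11101 = 01101
  pos 6: 11010 XOR 11101 = 00111
Remainder (last 4 bits) = 1110. This is the CRC / FCS.

1110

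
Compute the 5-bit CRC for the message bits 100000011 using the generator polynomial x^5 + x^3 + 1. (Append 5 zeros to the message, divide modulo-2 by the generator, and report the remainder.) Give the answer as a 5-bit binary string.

Append 5 zeros: 10000001100000. Divide by 101001 (XOR where the leading bit is 1):
  pos 0: 100000 XOR 101001 = 001001
  pos 2: 100101 XOR 101001 = 001100
  pos 4: 110010 XOR 101001 = 011011
  pos 5: 110110 XOR 101001 = 011111
  pos 6: 111110 XOR 101001 = 010111
  pos 7: 101110 XOR 101001 = 000111
Remainder (last 5 bits) = 01110. This is the CRC / FCS.

01110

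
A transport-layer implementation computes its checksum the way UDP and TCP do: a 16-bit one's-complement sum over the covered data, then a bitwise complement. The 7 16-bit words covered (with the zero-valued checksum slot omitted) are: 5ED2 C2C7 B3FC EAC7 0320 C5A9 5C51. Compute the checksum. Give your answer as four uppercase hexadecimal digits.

1A86

One's-complement addition (fold any carry out of bit 15 back into bit 0):
  0x5ED2 + 0xC2C7 = 0x12199 → wrap carry → 0x219A
  0x219A + 0xB3FC = 0x0D596
  0xD596 + 0xEAC7 = 0x1C05D → wrap carry → 0xC05E
  0xC05E + 0x0320 = 0x0C37E
  0xC37E + 0xC5A9 = 0x18927 → wrap carry → 0x8928
  0x8928 + 0x5C51 = 0x0E579
One's-complement sum = 0xE579.
Checksum = ~0xE579 & 0xFFFF = 0x1A86.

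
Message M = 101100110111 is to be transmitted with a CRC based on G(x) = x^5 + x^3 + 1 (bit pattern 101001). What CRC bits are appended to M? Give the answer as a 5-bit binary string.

Append 5 zeros: 10110011011100000. Divide by 101001 (XOR where the leading bit is 1):
  pos 0: 101100 XOR 101001 = 000101
  pos 3: 101110 XOR 101001 = 000111
  pos 6: 111111 XOR 101001 = 010110
  pos 7: 101100 XOR 101001 = 000101
  pos 10: 101000 XOR 101001 = 000001
Remainder (last 5 bits) = 00010. This is the CRC / FCS.

00010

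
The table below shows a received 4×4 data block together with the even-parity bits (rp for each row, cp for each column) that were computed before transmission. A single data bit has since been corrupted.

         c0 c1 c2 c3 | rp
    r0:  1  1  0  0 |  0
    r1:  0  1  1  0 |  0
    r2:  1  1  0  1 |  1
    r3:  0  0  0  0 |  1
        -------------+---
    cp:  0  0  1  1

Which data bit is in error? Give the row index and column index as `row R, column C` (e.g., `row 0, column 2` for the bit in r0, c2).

Recompute each row's even parity and compare to rp:
  r0: data parity 0, sent rp 0 → ok
  r1: data parity 0, sent rp 0 → ok
  r2: data parity 1, sent rp 1 → ok
  r3: data parity 0, sent rp 1 → mismatch
Recompute each column's even parity and compare to cp:
  c0: data parity 0, sent cp 0 → ok
  c1: data parity 1, sent cp 0 → mismatch
  c2: data parity 1, sent cp 1 → ok
  c3: data parity 1, sent cp 1 → ok
Exactly one row (r3) and one column (c1) fail → the flipped bit is at their intersection.

row 3, column 1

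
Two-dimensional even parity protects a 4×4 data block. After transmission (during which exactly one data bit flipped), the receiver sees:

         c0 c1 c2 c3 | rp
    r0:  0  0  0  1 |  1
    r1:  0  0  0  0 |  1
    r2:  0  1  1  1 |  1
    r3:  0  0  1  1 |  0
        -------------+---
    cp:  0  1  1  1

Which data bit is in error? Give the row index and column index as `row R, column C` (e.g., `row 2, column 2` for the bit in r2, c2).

Recompute each row's even parity and compare to rp:
  r0: data parity 1, sent rp 1 → ok
  r1: data parity 0, sent rp 1 → mismatch
  r2: data parity 1, sent rp 1 → ok
  r3: data parity 0, sent rp 0 → ok
Recompute each column's even parity and compare to cp:
  c0: data parity 0, sent cp 0 → ok
  c1: data parity 1, sent cp 1 → ok
  c2: data parity 0, sent cp 1 → mismatch
  c3: data parity 1, sent cp 1 → ok
Exactly one row (r1) and one column (c2) fail → the flipped bit is at their intersection.

row 1, column 2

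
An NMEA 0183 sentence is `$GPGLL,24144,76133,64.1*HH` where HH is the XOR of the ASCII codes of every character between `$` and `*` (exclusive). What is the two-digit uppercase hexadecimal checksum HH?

66

XOR the ASCII codes of the payload characters:
  'G' = 0x47 → acc = 0x47
  'P' = 0x50 → acc = 0x17
  'G' = 0x47 → acc = 0x50
  'L' = 0x4C → acc = 0x1C
  'L' = 0x4C → acc = 0x50
  ',' = 0x2C → acc = 0x7C
  '2' = 0x32 → acc = 0x4E
  '4' = 0x34 → acc = 0x7A
  '1' = 0x31 → acc = 0x4B
  '4' = 0x34 → acc = 0x7F
  '4' = 0x34 → acc = 0x4B
  ',' = 0x2C → acc = 0x67
  '7' = 0x37 → acc = 0x50
  '6' = 0x36 → acc = 0x66
  '1' = 0x31 → acc = 0x57
  '3' = 0x33 → acc = 0x64
  '3' = 0x33 → acc = 0x57
  ',' = 0x2C → acc = 0x7B
  '6' = 0x36 → acc = 0x4D
  '4' = 0x34 → acc = 0x79
  '.' = 0x2E → acc = 0x57
  '1' = 0x31 → acc = 0x66
Checksum = 0x66.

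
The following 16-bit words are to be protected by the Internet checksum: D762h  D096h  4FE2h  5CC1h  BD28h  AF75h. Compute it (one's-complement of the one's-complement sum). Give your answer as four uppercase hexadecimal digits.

One's-complement addition (fold any carry out of bit 15 back into bit 0):
  0xD762 + 0xD096 = 0x1A7F8 → wrap carry → 0xA7F9
  0xA7F9 + 0x4FE2 = 0x0F7DB
  0xF7DB + 0x5CC1 = 0x1549C → wrap carry → 0x549D
  0x549D + 0xBD28 = 0x111C5 → wrap carry → 0x11C6
  0x11C6 + 0xAF75 = 0x0C13B
One's-complement sum = 0xC13B.
Checksum = ~0xC13B & 0xFFFF = 0x3EC4.

3EC4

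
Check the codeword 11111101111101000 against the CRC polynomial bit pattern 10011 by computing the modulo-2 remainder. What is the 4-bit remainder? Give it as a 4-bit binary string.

Modulo-2 division of 11111101111101000 by 10011:
  pos 0: 11111 XOR 10011 = 01100
  pos 1: 11001 XOR 10011 = 01010
  pos 2: 10100 XOR 10011 = 00111
  pos 4: 11111 XOR 10011 = 01100
  pos 5: 11001 XOR 10011 = 01010
  pos 6: 10101 XOR 10011 = 00110
  pos 8: 11010 XOR 10011 = 01001
  pos 9: 10011 XOR 10011 = 00000
Remainder = 0000 (zero — the frame passes the CRC check).

0000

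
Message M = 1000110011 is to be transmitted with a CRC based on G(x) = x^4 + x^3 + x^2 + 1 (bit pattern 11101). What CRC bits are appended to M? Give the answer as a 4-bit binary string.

0010

Append 4 zeros: 10001100110000. Divide by 11101 (XOR where the leading bit is 1):
  pos 0: 10001 XOR 11101 = 01100
  pos 1: 11001 XOR 11101 = 00100
  pos 3: 10000 XOR 11101 = 01101
  pos 4: 11011 XOR 11101 = 00110
  pos 6: 11010 XOR 11101 = 00111
  pos 8: 11100 XOR 11101 = 00001
Remainder (last 4 bits) = 0010. This is the CRC / FCS.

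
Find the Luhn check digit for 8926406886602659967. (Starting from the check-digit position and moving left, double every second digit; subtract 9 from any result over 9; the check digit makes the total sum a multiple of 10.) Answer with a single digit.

Partial digits right→left: 7 6 9 9 5 6 2 0 6 6 8 8 6 0 4 6 2 9 8
Double every second digit counting from the check-digit position (so the 1st, 3rd, 5th, ... of the partial from the right).
  doubled (with −9 where >9): 5 9 1 4 3 7 3 8 4 7 → sum 51
  kept as-is: 6 9 6 0 6 8 0 6 9 → sum 50
Total = 51 + 50 = 101.
Check digit = (10 − (101 mod 10)) mod 10 = 9.

9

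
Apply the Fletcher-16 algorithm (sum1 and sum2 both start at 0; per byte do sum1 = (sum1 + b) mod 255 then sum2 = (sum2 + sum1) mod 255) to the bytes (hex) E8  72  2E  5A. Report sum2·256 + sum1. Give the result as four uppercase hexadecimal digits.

B1E3

Running sums (mod 255):
  after byte 0 (E8): sum1=232, sum2=232
  after byte 1 (72): sum1=91, sum2=68
  after byte 2 (2E): sum1=137, sum2=205
  after byte 3 (5A): sum1=227, sum2=177
Checksum = sum2·256 + sum1 = 177·256 + 227 = 45539 = 0xB1E3.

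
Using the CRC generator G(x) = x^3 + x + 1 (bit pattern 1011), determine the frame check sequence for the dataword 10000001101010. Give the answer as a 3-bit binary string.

001

Append 3 zeros: 10000001101010000. Divide by 1011 (XOR where the leading bit is 1):
  pos 0: 1000 XOR 1011 = 0011
  pos 2: 1100 XOR 1011 = 0111
  pos 3: 1110 XOR 1011 = 0101
  pos 4: 1011 XOR 1011 = 0000
  pos 8: 1010 XOR 1011 = 0001
  pos 11: 1100 XOR 1011 = 0111
  pos 12: 1110 XOR 1011 = 0101
  pos 13: 1010 XOR 1011 = 0001
Remainder (last 3 bits) = 001. This is the CRC / FCS.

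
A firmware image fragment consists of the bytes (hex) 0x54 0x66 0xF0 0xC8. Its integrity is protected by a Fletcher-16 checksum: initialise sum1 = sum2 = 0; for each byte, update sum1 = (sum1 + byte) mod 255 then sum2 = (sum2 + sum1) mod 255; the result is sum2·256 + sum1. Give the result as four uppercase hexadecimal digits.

2F74

Running sums (mod 255):
  after byte 0 (0x54): sum1=84, sum2=84
  after byte 1 (0x66): sum1=186, sum2=15
  after byte 2 (0xF0): sum1=171, sum2=186
  after byte 3 (0xC8): sum1=116, sum2=47
Checksum = sum2·256 + sum1 = 47·256 + 116 = 12148 = 0x2F74.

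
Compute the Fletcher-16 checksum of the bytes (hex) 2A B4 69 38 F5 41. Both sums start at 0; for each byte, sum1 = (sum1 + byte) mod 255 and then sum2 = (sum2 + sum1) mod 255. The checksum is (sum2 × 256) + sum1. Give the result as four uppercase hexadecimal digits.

00B7

Running sums (mod 255):
  after byte 0 (2A): sum1=42, sum2=42
  after byte 1 (B4): sum1=222, sum2=9
  after byte 2 (69): sum1=72, sum2=81
  after byte 3 (38): sum1=128, sum2=209
  after byte 4 (F5): sum1=118, sum2=72
  after byte 5 (41): sum1=183, sum2=0
Checksum = sum2·256 + sum1 = 0·256 + 183 = 183 = 0x00B7.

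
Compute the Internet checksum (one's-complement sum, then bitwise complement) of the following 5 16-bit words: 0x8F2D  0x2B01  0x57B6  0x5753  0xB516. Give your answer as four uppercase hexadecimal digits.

E1B0

One's-complement addition (fold any carry out of bit 15 back into bit 0):
  0x8F2D + 0x2B01 = 0x0BA2E
  0xBA2E + 0x57B6 = 0x111E4 → wrap carry → 0x11E5
  0x11E5 + 0x5753 = 0x06938
  0x6938 + 0xB516 = 0x11E4E → wrap carry → 0x1E4F
One's-complement sum = 0x1E4F.
Checksum = ~0x1E4F & 0xFFFF = 0xE1B0.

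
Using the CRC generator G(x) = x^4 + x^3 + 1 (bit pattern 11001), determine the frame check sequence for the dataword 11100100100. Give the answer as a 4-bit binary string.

Append 4 zeros: 111001001000000. Divide by 11001 (XOR where the leading bit is 1):
  pos 0: 11100 XOR 11001 = 00101
  pos 2: 10110 XOR 11001 = 01111
  pos 3: 11110 XOR 11001 = 00111
  pos 5: 11110 XOR 11001 = 00111
  pos 7: 11100 XOR 11001 = 00101
  pos 9: 10100 XOR 11001 = 01101
  pos 10: 11010 XOR 11001 = 00011
Remainder (last 4 bits) = 0011. This is the CRC / FCS.

0011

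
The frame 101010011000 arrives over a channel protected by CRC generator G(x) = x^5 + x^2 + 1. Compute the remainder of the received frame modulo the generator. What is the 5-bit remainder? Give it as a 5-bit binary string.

Modulo-2 division of 101010011000 by 100101:
  pos 0: 101010 XOR 100101 = 001111
  pos 2: 111101 XOR 100101 = 011000
  pos 3: 110001 XOR 100101 = 010100
  pos 4: 101000 XOR 100101 = 001101
  pos 6: 110100 XOR 100101 = 010001
Remainder = 10001 (nonzero — an error is detected).

10001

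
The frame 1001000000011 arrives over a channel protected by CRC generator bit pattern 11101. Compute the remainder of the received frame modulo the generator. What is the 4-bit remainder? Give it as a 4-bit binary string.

0000

Modulo-2 division of 1001000000011 by 11101:
  pos 0: 10010 XOR 11101 = 01111
  pos 1: 11110 XOR 11101 = 00011
  pos 4: 11000 XOR 11101 = 00101
  pos 6: 10100 XOR 11101 = 01001
  pos 7: 10011 XOR 11101 = 01110
  pos 8: 11101 XOR 11101 = 00000
Remainder = 0000 (zero — the frame passes the CRC check).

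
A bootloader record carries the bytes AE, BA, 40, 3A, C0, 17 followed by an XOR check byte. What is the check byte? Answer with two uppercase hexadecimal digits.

XOR the bytes together:
  start with 0xAE
  0xAE ⊕ 0xBA = 0x14
  0x14 ⊕ 0x40 = 0x54
  0x54 ⊕ 0x3A = 0x6E
  0x6E ⊕ 0xC0 = 0xAE
  0xAE ⊕ 0x17 = 0xB9

B9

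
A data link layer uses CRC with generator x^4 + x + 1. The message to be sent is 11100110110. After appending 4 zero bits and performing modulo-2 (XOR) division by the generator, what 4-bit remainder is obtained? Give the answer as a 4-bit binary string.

Append 4 zeros: 111001101100000. Divide by 10011 (XOR where the leading bit is 1):
  pos 0: 11100 XOR 10011 = 01111
  pos 1: 11111 XOR 10011 = 01100
  pos 2: 11001 XOR 10011 = 01010
  pos 3: 10100 XOR 10011 = 00111
  pos 5: 11111 XOR 10011 = 01100
  pos 6: 11000 XOR 10011 = 01011
  pos 7: 10110 XOR 10011 = 00101
  pos 9: 10100 XOR 10011 = 00111
Remainder (last 4 bits) = 1110. This is the CRC / FCS.

1110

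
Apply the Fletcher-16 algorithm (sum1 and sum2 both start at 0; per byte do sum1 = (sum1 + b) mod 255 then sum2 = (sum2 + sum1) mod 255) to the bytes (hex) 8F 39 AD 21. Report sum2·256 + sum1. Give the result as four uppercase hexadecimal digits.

Running sums (mod 255):
  after byte 0 (8F): sum1=143, sum2=143
  after byte 1 (39): sum1=200, sum2=88
  after byte 2 (AD): sum1=118, sum2=206
  after byte 3 (21): sum1=151, sum2=102
Checksum = sum2·256 + sum1 = 102·256 + 151 = 26263 = 0x6697.

6697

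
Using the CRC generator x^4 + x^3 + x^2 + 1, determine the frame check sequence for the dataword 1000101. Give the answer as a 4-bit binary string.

1011

Append 4 zeros: 10001010000. Divide by 11101 (XOR where the leading bit is 1):
  pos 0: 10001 XOR 11101 = 01100
  pos 1: 11000 XOR 11101 = 00101
  pos 3: 10110 XOR 11101 = 01011
  pos 4: 10110 XOR 11101 = 01011
  pos 5: 10110 XOR 11101 = 01011
  pos 6: 10110 XOR 11101 = 01011
Remainder (last 4 bits) = 1011. This is the CRC / FCS.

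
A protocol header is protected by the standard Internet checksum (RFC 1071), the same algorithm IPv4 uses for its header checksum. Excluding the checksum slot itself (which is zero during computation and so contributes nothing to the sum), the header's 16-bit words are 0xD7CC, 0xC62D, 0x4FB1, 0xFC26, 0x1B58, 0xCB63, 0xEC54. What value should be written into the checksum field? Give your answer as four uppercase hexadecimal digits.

431C

One's-complement addition (fold any carry out of bit 15 back into bit 0):
  0xD7CC + 0xC62D = 0x19DF9 → wrap carry → 0x9DFA
  0x9DFA + 0x4FB1 = 0x0EDAB
  0xEDAB + 0xFC26 = 0x1E9D1 → wrap carry → 0xE9D2
  0xE9D2 + 0x1B58 = 0x1052A → wrap carry → 0x052B
  0x052B + 0xCB63 = 0x0D08E
  0xD08E + 0xEC54 = 0x1BCE2 → wrap carry → 0xBCE3
One's-complement sum = 0xBCE3.
Checksum = ~0xBCE3 & 0xFFFF = 0x431C.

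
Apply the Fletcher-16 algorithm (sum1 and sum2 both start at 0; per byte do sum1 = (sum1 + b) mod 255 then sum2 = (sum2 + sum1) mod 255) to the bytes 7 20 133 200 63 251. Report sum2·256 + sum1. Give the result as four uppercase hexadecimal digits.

Running sums (mod 255):
  after byte 0 (7): sum1=7, sum2=7
  after byte 1 (20): sum1=27, sum2=34
  after byte 2 (133): sum1=160, sum2=194
  after byte 3 (200): sum1=105, sum2=44
  after byte 4 (63): sum1=168, sum2=212
  after byte 5 (251): sum1=164, sum2=121
Checksum = sum2·256 + sum1 = 121·256 + 164 = 31140 = 0x79A4.

79A4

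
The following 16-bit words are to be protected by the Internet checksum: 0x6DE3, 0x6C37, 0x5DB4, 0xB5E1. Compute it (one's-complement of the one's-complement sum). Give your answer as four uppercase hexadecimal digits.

One's-complement addition (fold any carry out of bit 15 back into bit 0):
  0x6DE3 + 0x6C37 = 0x0DA1A
  0xDA1A + 0x5DB4 = 0x137CE → wrap carry → 0x37CF
  0x37CF + 0xB5E1 = 0x0EDB0
One's-complement sum = 0xEDB0.
Checksum = ~0xEDB0 & 0xFFFF = 0x124F.

124F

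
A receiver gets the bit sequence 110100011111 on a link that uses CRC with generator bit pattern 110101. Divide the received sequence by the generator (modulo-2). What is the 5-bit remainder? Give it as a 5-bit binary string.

Modulo-2 division of 110100011111 by 110101:
  pos 0: 110100 XOR 110101 = 000001
  pos 5: 101111 XOR 110101 = 011010
  pos 6: 110101 XOR 110101 = 000000
Remainder = 00000 (zero — the frame passes the CRC check).

00000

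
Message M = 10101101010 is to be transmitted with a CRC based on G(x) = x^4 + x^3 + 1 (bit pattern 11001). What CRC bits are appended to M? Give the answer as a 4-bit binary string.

Append 4 zeros: 101011010100000. Divide by 11001 (XOR where the leading bit is 1):
  pos 0: 10101 XOR 11001 = 01100
  pos 1: 11001 XOR 11001 = 00000
  pos 7: 10100 XOR 11001 = 01101
  pos 8: 11010 XOR 11001 = 00011
Remainder (last 4 bits) = 1100. This is the CRC / FCS.

1100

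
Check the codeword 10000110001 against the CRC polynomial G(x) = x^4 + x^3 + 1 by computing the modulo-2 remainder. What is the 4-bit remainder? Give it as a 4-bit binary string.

Modulo-2 division of 10000110001 by 11001:
  pos 0: 10000 XOR 11001 = 01001
  pos 1: 10011 XOR 11001 = 01010
  pos 2: 10101 XOR 11001 = 01100
  pos 3: 11000 XOR 11001 = 00001
Remainder = 1001 (nonzero — an error is detected).

1001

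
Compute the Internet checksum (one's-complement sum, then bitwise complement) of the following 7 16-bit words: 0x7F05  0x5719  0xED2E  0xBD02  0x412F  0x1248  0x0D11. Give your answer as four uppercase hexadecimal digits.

One's-complement addition (fold any carry out of bit 15 back into bit 0):
  0x7F05 + 0x5719 = 0x0D61E
  0xD61E + 0xED2E = 0x1C34C → wrap carry → 0xC34D
  0xC34D + 0xBD02 = 0x1804F → wrap carry → 0x8050
  0x8050 + 0x412F = 0x0C17F
  0xC17F + 0x1248 = 0x0D3C7
  0xD3C7 + 0x0D11 = 0x0E0D8
One's-complement sum = 0xE0D8.
Checksum = ~0xE0D8 & 0xFFFF = 0x1F27.

1F27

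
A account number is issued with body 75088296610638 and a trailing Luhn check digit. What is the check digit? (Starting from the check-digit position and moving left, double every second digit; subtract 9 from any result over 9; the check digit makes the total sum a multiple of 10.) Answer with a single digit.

0

Partial digits right→left: 8 3 6 0 1 6 6 9 2 8 8 0 5 7
Double every second digit counting from the check-digit position (so the 1st, 3rd, 5th, ... of the partial from the right).
  doubled (with −9 where >9): 7 3 2 3 4 7 1 → sum 27
  kept as-is: 3 0 6 9 8 0 7 → sum 33
Total = 27 + 33 = 60.
Check digit = (10 − (60 mod 10)) mod 10 = 0.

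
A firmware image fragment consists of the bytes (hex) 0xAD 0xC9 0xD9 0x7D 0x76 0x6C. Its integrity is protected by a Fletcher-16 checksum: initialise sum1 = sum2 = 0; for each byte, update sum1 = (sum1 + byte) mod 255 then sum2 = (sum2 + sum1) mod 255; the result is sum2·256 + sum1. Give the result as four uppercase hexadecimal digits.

Running sums (mod 255):
  after byte 0 (0xAD): sum1=173, sum2=173
  after byte 1 (0xC9): sum1=119, sum2=37
  after byte 2 (0xD9): sum1=81, sum2=118
  after byte 3 (0x7D): sum1=206, sum2=69
  after byte 4 (0x76): sum1=69, sum2=138
  after byte 5 (0x6C): sum1=177, sum2=60
Checksum = sum2·256 + sum1 = 60·256 + 177 = 15537 = 0x3CB1.

3CB1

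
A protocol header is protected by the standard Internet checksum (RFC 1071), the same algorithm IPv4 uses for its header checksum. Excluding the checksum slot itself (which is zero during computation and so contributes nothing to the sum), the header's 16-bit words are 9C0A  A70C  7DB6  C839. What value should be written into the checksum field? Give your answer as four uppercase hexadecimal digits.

One's-complement addition (fold any carry out of bit 15 back into bit 0):
  0x9C0A + 0xA70C = 0x14316 → wrap carry → 0x4317
  0x4317 + 0x7DB6 = 0x0C0CD
  0xC0CD + 0xC839 = 0x18906 → wrap carry → 0x8907
One's-complement sum = 0x8907.
Checksum = ~0x8907 & 0xFFFF = 0x76F8.

76F8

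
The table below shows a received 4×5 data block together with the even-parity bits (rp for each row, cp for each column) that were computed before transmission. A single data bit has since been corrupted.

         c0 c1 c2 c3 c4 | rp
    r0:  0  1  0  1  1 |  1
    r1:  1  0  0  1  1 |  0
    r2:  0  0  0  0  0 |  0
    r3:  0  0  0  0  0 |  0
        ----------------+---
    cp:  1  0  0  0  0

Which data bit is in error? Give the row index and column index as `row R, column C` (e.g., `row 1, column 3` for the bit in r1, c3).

row 1, column 1

Recompute each row's even parity and compare to rp:
  r0: data parity 1, sent rp 1 → ok
  r1: data parity 1, sent rp 0 → mismatch
  r2: data parity 0, sent rp 0 → ok
  r3: data parity 0, sent rp 0 → ok
Recompute each column's even parity and compare to cp:
  c0: data parity 1, sent cp 1 → ok
  c1: data parity 1, sent cp 0 → mismatch
  c2: data parity 0, sent cp 0 → ok
  c3: data parity 0, sent cp 0 → ok
  c4: data parity 0, sent cp 0 → ok
Exactly one row (r1) and one column (c1) fail → the flipped bit is at their intersection.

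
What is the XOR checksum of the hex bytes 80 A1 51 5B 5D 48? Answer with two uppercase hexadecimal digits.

3E

XOR the bytes together:
  start with 0x80
  0x80 ⊕ 0xA1 = 0x21
  0x21 ⊕ 0x51 = 0x70
  0x70 ⊕ 0x5B = 0x2B
  0x2B ⊕ 0x5D = 0x76
  0x76 ⊕ 0x48 = 0x3E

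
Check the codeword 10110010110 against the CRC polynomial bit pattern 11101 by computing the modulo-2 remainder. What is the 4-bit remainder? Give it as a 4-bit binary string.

0000

Modulo-2 division of 10110010110 by 11101:
  pos 0: 10110 XOR 11101 = 01011
  pos 1: 10110 XOR 11101 = 01011
  pos 2: 10111 XOR 11101 = 01010
  pos 3: 10100 XOR 11101 = 01001
  pos 4: 10011 XOR 11101 = 01110
  pos 5: 11101 XOR 11101 = 00000
Remainder = 0000 (zero — the frame passes the CRC check).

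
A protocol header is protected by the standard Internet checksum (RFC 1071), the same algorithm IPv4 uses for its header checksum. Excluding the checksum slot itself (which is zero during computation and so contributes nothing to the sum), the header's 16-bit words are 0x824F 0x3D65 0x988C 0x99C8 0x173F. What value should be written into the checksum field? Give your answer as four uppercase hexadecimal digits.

F6B6

One's-complement addition (fold any carry out of bit 15 back into bit 0):
  0x824F + 0x3D65 = 0x0BFB4
  0xBFB4 + 0x988C = 0x15840 → wrap carry → 0x5841
  0x5841 + 0x99C8 = 0x0F209
  0xF209 + 0x173F = 0x10948 → wrap carry → 0x0949
One's-complement sum = 0x0949.
Checksum = ~0x0949 & 0xFFFF = 0xF6B6.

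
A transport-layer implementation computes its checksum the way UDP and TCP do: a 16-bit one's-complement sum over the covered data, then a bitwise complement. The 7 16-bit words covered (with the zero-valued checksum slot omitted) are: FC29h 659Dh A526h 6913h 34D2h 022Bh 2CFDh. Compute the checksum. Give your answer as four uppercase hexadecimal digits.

2C04

One's-complement addition (fold any carry out of bit 15 back into bit 0):
  0xFC29 + 0x659D = 0x161C6 → wrap carry → 0x61C7
  0x61C7 + 0xA526 = 0x106ED → wrap carry → 0x06EE
  0x06EE + 0x6913 = 0x07001
  0x7001 + 0x34D2 = 0x0A4D3
  0xA4D3 + 0x022B = 0x0A6FE
  0xA6FE + 0x2CFD = 0x0D3FB
One's-complement sum = 0xD3FB.
Checksum = ~0xD3FB & 0xFFFF = 0x2C04.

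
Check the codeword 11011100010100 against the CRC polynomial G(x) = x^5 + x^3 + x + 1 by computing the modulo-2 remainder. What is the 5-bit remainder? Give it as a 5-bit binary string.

Modulo-2 division of 11011100010100 by 101011:
  pos 0: 110111 XOR 101011 = 011100
  pos 1: 111000 XOR 101011 = 010011
  pos 2: 100110 XOR 101011 = 001101
  pos 4: 110101 XOR 101011 = 011110
  pos 5: 111100 XOR 101011 = 010111
  pos 6: 101111 XOR 101011 = 000100
Remainder = 10000 (nonzero — an error is detected).

10000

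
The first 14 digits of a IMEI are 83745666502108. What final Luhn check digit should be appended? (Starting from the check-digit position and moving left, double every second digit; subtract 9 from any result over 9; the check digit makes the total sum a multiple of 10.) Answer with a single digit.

Partial digits right→left: 8 0 1 2 0 5 6 6 6 5 4 7 3 8
Double every second digit counting from the check-digit position (so the 1st, 3rd, 5th, ... of the partial from the right).
  doubled (with −9 where >9): 7 2 0 3 3 8 6 → sum 29
  kept as-is: 0 2 5 6 5 7 8 → sum 33
Total = 29 + 33 = 62.
Check digit = (10 − (62 mod 10)) mod 10 = 8.

8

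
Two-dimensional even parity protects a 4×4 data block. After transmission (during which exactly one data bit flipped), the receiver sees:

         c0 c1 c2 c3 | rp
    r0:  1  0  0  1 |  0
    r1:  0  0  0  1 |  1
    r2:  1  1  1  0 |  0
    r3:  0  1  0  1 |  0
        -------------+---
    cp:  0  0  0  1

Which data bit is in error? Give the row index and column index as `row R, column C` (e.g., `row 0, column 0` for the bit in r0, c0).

Recompute each row's even parity and compare to rp:
  r0: data parity 0, sent rp 0 → ok
  r1: data parity 1, sent rp 1 → ok
  r2: data parity 1, sent rp 0 → mismatch
  r3: data parity 0, sent rp 0 → ok
Recompute each column's even parity and compare to cp:
  c0: data parity 0, sent cp 0 → ok
  c1: data parity 0, sent cp 0 → ok
  c2: data parity 1, sent cp 0 → mismatch
  c3: data parity 1, sent cp 1 → ok
Exactly one row (r2) and one column (c2) fail → the flipped bit is at their intersection.

row 2, column 2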